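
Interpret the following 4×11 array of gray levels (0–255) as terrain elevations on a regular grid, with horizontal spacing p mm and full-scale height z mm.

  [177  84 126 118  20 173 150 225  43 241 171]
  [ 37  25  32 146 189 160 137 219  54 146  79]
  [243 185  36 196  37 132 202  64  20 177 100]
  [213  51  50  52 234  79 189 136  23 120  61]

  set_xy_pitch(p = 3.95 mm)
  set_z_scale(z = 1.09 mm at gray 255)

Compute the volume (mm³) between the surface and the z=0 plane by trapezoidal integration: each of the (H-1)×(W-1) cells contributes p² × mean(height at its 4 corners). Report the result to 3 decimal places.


height_mm = gray/255 × 1.09; cell vol = 3.95² × mean(4 corners)
unit = 3.95² × 1.09 / (4×255) = 0.0166733 mm³ per gray-sum
row 0: Σ corner-gray over 10 cells = 5040  → 84.0332
row 1: Σ corner-gray over 10 cells = 4773  → 79.5815
row 2: Σ corner-gray over 10 cells = 4583  → 76.4135
Σ rows: total corner-gray = 14396  → 240.0282 mm³

240.028


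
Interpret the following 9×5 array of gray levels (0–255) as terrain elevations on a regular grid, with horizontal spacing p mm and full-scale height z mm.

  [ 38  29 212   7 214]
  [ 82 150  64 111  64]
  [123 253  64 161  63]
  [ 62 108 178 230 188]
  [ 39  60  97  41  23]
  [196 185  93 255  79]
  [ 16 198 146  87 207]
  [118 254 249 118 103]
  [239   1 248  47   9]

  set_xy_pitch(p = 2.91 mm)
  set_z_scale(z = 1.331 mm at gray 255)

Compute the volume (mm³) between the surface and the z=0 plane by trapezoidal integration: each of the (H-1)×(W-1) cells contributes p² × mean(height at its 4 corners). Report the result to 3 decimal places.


height_mm = gray/255 × 1.331; cell vol = 2.91² × mean(4 corners)
unit = 2.91² × 1.331 / (4×255) = 0.01105 mm³ per gray-sum
row 0: Σ corner-gray over 4 cells = 1544  → 17.0613
row 1: Σ corner-gray over 4 cells = 1938  → 21.4150
row 2: Σ corner-gray over 4 cells = 2424  → 26.7853
row 3: Σ corner-gray over 4 cells = 1740  → 19.2271
row 4: Σ corner-gray over 4 cells = 1799  → 19.8790
row 5: Σ corner-gray over 4 cells = 2426  → 26.8074
row 6: Σ corner-gray over 4 cells = 2548  → 28.1555
row 7: Σ corner-gray over 4 cells = 2303  → 25.4482
Σ rows: total corner-gray = 16722  → 184.7788 mm³

184.779


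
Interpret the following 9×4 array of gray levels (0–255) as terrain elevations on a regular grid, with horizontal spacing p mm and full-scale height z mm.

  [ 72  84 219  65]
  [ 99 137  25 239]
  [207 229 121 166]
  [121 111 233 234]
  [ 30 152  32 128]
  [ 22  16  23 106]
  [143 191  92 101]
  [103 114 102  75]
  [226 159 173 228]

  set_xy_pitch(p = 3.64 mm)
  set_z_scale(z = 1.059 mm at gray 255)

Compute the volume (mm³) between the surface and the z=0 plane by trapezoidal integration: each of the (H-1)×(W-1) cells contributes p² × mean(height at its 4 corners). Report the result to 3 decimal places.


height_mm = gray/255 × 1.059; cell vol = 3.64² × mean(4 corners)
unit = 3.64² × 1.059 / (4×255) = 0.0137562 mm³ per gray-sum
row 0: Σ corner-gray over 3 cells = 1405  → 19.3275
row 1: Σ corner-gray over 3 cells = 1735  → 23.8670
row 2: Σ corner-gray over 3 cells = 2116  → 29.1081
row 3: Σ corner-gray over 3 cells = 1569  → 21.5835
row 4: Σ corner-gray over 3 cells = 732  → 10.0695
row 5: Σ corner-gray over 3 cells = 1016  → 13.9763
row 6: Σ corner-gray over 3 cells = 1420  → 19.5338
row 7: Σ corner-gray over 3 cells = 1728  → 23.7707
Σ rows: total corner-gray = 11721  → 161.2364 mm³

161.236


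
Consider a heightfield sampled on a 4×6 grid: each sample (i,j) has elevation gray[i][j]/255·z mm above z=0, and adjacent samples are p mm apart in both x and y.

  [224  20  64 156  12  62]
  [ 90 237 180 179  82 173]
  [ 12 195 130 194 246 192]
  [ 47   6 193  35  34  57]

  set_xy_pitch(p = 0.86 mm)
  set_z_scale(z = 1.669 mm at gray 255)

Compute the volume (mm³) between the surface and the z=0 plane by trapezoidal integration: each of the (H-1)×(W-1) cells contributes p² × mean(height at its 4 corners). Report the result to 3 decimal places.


height_mm = gray/255 × 1.669; cell vol = 0.86² × mean(4 corners)
unit = 0.86² × 1.669 / (4×255) = 0.00121019 mm³ per gray-sum
row 0: Σ corner-gray over 5 cells = 2409  → 2.9153
row 1: Σ corner-gray over 5 cells = 3353  → 4.0578
row 2: Σ corner-gray over 5 cells = 2374  → 2.8730
Σ rows: total corner-gray = 8136  → 9.8461 mm³

9.846


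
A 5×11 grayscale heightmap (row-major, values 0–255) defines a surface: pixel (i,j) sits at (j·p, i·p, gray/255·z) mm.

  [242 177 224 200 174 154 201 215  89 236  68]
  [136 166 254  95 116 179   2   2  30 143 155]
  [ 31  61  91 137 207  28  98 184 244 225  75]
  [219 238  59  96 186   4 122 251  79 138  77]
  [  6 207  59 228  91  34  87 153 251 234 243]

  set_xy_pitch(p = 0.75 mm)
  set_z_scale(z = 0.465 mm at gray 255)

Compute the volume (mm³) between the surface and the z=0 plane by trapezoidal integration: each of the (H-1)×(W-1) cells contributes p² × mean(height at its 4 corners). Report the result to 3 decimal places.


5.568

height_mm = gray/255 × 0.465; cell vol = 0.75² × mean(4 corners)
unit = 0.75² × 0.465 / (4×255) = 0.000256434 mm³ per gray-sum
row 0: Σ corner-gray over 10 cells = 5915  → 1.5168
row 1: Σ corner-gray over 10 cells = 4921  → 1.2619
row 2: Σ corner-gray over 10 cells = 5298  → 1.3586
row 3: Σ corner-gray over 10 cells = 5579  → 1.4306
Σ rows: total corner-gray = 21713  → 5.5679 mm³


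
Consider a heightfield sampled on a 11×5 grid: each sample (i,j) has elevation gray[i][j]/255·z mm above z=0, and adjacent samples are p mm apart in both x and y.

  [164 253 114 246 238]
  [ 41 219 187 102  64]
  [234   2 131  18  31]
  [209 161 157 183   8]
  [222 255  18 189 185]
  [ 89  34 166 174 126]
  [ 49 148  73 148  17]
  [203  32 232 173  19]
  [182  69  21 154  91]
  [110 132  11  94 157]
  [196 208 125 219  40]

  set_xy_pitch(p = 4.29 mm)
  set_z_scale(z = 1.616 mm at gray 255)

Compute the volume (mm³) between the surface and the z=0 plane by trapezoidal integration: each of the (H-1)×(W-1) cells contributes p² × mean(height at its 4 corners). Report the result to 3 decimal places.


588.231

height_mm = gray/255 × 1.616; cell vol = 4.29² × mean(4 corners)
unit = 4.29² × 1.616 / (4×255) = 0.0291579 mm³ per gray-sum
row 0: Σ corner-gray over 4 cells = 2749  → 80.1550
row 1: Σ corner-gray over 4 cells = 1688  → 49.2185
row 2: Σ corner-gray over 4 cells = 1786  → 52.0760
row 3: Σ corner-gray over 4 cells = 2550  → 74.3526
row 4: Σ corner-gray over 4 cells = 2294  → 66.8881
row 5: Σ corner-gray over 4 cells = 1767  → 51.5220
row 6: Σ corner-gray over 4 cells = 1900  → 55.3999
row 7: Σ corner-gray over 4 cells = 1857  → 54.1462
row 8: Σ corner-gray over 4 cells = 1502  → 43.7951
row 9: Σ corner-gray over 4 cells = 2081  → 60.6775
Σ rows: total corner-gray = 20174  → 588.2308 mm³


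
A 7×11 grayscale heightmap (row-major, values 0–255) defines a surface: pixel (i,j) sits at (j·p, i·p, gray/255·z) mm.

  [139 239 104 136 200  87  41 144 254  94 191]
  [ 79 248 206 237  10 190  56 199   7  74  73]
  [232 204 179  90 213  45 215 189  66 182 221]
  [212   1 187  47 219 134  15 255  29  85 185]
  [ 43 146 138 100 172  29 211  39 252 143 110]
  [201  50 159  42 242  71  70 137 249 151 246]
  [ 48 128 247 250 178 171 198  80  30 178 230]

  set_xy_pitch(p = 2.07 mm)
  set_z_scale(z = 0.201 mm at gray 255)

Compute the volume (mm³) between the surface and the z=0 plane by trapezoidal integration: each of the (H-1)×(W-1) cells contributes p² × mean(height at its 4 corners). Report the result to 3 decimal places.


28.086

height_mm = gray/255 × 0.201; cell vol = 2.07² × mean(4 corners)
unit = 2.07² × 0.201 / (4×255) = 0.000844377 mm³ per gray-sum
row 0: Σ corner-gray over 10 cells = 5534  → 4.6728
row 1: Σ corner-gray over 10 cells = 5825  → 4.9185
row 2: Σ corner-gray over 10 cells = 5560  → 4.6947
row 3: Σ corner-gray over 10 cells = 4954  → 4.1830
row 4: Σ corner-gray over 10 cells = 5402  → 4.5613
row 5: Σ corner-gray over 10 cells = 5987  → 5.0553
Σ rows: total corner-gray = 33262  → 28.0857 mm³


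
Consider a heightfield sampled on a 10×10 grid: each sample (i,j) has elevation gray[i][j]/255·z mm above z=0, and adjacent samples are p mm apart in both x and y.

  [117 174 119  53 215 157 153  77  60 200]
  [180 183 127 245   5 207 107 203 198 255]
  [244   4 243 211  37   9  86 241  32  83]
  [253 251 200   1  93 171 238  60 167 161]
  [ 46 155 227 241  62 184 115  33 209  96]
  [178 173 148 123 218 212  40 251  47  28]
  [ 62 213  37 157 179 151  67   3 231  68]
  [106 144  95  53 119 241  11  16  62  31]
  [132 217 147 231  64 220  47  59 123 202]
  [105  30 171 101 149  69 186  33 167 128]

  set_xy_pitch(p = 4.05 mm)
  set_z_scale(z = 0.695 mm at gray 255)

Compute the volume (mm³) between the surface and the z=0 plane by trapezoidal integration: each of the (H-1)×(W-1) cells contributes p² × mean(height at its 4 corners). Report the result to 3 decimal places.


height_mm = gray/255 × 0.695; cell vol = 4.05² × mean(4 corners)
unit = 4.05² × 0.695 / (4×255) = 0.0111762 mm³ per gray-sum
row 0: Σ corner-gray over 9 cells = 5318  → 59.4351
row 1: Σ corner-gray over 9 cells = 5038  → 56.3058
row 2: Σ corner-gray over 9 cells = 4829  → 53.9699
row 3: Σ corner-gray over 9 cells = 5370  → 60.0163
row 4: Σ corner-gray over 9 cells = 5224  → 58.3845
row 5: Σ corner-gray over 9 cells = 4836  → 54.0482
row 6: Σ corner-gray over 9 cells = 3825  → 42.7490
row 7: Σ corner-gray over 9 cells = 4169  → 46.5936
row 8: Σ corner-gray over 9 cells = 4595  → 51.3547
Σ rows: total corner-gray = 43204  → 482.8571 mm³

482.857


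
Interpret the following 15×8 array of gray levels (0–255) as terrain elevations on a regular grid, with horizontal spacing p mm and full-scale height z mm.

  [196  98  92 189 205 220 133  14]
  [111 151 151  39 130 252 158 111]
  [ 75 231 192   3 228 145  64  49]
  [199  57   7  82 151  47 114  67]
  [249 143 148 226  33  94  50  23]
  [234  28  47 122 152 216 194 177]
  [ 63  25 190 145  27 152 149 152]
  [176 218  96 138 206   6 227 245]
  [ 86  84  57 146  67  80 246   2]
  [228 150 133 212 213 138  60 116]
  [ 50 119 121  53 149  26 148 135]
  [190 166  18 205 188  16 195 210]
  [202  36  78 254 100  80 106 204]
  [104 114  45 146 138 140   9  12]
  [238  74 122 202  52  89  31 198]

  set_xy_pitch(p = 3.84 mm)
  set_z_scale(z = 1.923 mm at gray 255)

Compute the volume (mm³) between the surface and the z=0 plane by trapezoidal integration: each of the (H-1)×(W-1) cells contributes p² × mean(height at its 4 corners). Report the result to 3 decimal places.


height_mm = gray/255 × 1.923; cell vol = 3.84² × mean(4 corners)
unit = 3.84² × 1.923 / (4×255) = 0.0277998 mm³ per gray-sum
row 0: Σ corner-gray over 7 cells = 4068  → 113.0896
row 1: Σ corner-gray over 7 cells = 3834  → 106.5844
row 2: Σ corner-gray over 7 cells = 3032  → 84.2890
row 3: Σ corner-gray over 7 cells = 2842  → 79.0070
row 4: Σ corner-gray over 7 cells = 3589  → 99.7735
row 5: Σ corner-gray over 7 cells = 3520  → 97.8553
row 6: Σ corner-gray over 7 cells = 3794  → 105.4724
row 7: Σ corner-gray over 7 cells = 3651  → 101.4970
row 8: Σ corner-gray over 7 cells = 3604  → 100.1905
row 9: Σ corner-gray over 7 cells = 3573  → 99.3287
row 10: Σ corner-gray over 7 cells = 3393  → 94.3247
row 11: Σ corner-gray over 7 cells = 3690  → 102.5812
row 12: Σ corner-gray over 7 cells = 3014  → 83.7886
row 13: Σ corner-gray over 7 cells = 2876  → 79.9522
Σ rows: total corner-gray = 48480  → 1347.7340 mm³

1347.734


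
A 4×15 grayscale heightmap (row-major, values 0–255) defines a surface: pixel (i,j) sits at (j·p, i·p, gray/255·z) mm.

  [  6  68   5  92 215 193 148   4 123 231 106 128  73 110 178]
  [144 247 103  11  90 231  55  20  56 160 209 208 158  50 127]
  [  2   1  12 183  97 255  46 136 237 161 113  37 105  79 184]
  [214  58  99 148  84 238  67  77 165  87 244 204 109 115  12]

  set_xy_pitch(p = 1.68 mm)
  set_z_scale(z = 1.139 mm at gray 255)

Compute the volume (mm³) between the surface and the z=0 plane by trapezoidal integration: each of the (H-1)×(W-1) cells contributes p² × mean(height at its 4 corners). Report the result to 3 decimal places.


height_mm = gray/255 × 1.139; cell vol = 1.68² × mean(4 corners)
unit = 1.68² × 1.139 / (4×255) = 0.00315168 mm³ per gray-sum
row 0: Σ corner-gray over 14 cells = 6643  → 20.9366
row 1: Σ corner-gray over 14 cells = 6577  → 20.7286
row 2: Σ corner-gray over 14 cells = 6726  → 21.1982
Σ rows: total corner-gray = 19946  → 62.8634 mm³

62.863


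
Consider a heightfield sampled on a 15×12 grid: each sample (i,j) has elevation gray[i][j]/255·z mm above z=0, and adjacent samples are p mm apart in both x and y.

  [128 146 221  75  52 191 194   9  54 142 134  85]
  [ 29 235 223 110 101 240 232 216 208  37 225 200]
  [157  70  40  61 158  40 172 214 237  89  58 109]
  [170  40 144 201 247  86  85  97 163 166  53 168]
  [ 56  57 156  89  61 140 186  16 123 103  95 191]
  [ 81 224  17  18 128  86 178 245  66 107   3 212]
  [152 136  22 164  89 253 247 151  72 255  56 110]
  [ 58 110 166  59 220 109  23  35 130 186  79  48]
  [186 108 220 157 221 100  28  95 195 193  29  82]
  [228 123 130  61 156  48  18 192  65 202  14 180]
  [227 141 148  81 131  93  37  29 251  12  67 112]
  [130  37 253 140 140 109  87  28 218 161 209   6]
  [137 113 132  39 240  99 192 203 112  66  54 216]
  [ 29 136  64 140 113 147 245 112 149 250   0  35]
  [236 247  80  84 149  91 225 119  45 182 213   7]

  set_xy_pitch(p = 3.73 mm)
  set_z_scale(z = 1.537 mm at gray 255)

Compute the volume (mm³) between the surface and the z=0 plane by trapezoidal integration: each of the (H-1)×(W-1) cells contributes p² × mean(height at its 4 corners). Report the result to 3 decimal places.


1621.504

height_mm = gray/255 × 1.537; cell vol = 3.73² × mean(4 corners)
unit = 3.73² × 1.537 / (4×255) = 0.0209648 mm³ per gray-sum
row 0: Σ corner-gray over 11 cells = 6532  → 136.9423
row 1: Σ corner-gray over 11 cells = 6427  → 134.7410
row 2: Σ corner-gray over 11 cells = 5446  → 114.1745
row 3: Σ corner-gray over 11 cells = 5201  → 109.0381
row 4: Σ corner-gray over 11 cells = 4736  → 99.2894
row 5: Σ corner-gray over 11 cells = 5589  → 117.1724
row 6: Σ corner-gray over 11 cells = 5492  → 115.1389
row 7: Σ corner-gray over 11 cells = 5300  → 111.1136
row 8: Σ corner-gray over 11 cells = 5386  → 112.9166
row 9: Σ corner-gray over 11 cells = 4745  → 99.4781
row 10: Σ corner-gray over 11 cells = 5219  → 109.4155
row 11: Σ corner-gray over 11 cells = 5753  → 120.6107
row 12: Σ corner-gray over 11 cells = 5629  → 118.0110
row 13: Σ corner-gray over 11 cells = 5889  → 123.4619
Σ rows: total corner-gray = 77344  → 1621.5039 mm³


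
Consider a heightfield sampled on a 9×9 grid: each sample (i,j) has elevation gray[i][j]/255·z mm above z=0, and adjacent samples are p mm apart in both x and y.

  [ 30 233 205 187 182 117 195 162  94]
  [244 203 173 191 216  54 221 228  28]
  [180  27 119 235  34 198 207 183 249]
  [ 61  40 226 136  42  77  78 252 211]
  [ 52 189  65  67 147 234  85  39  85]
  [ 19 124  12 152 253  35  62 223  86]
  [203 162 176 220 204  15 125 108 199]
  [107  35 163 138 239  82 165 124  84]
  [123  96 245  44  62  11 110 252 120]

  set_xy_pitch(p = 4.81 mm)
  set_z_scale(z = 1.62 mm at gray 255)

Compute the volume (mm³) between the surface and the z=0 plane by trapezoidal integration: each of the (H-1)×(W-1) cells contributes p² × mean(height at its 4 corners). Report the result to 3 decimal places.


height_mm = gray/255 × 1.62; cell vol = 4.81² × mean(4 corners)
unit = 4.81² × 1.62 / (4×255) = 0.0367456 mm³ per gray-sum
row 0: Σ corner-gray over 8 cells = 5530  → 203.2030
row 1: Σ corner-gray over 8 cells = 5279  → 193.9799
row 2: Σ corner-gray over 8 cells = 4409  → 162.0112
row 3: Σ corner-gray over 8 cells = 3763  → 138.2736
row 4: Σ corner-gray over 8 cells = 3616  → 132.8720
row 5: Σ corner-gray over 8 cells = 4249  → 156.1319
row 6: Σ corner-gray over 8 cells = 4505  → 165.5388
row 7: Σ corner-gray over 8 cells = 3966  → 145.7329
Σ rows: total corner-gray = 35317  → 1297.7433 mm³

1297.743


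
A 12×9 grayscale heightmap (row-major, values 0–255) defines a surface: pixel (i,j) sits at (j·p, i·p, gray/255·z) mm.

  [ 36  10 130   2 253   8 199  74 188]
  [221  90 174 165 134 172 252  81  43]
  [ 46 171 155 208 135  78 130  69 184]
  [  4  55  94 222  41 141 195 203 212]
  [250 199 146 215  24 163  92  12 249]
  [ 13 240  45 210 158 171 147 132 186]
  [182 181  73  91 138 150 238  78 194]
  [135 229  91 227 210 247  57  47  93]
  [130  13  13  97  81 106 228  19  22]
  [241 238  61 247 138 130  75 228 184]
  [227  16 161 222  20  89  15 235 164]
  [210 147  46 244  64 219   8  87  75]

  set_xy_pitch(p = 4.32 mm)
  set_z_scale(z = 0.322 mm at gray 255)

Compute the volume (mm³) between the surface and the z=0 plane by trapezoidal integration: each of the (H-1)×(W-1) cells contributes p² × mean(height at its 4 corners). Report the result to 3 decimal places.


height_mm = gray/255 × 0.322; cell vol = 4.32² × mean(4 corners)
unit = 4.32² × 0.322 / (4×255) = 0.00589146 mm³ per gray-sum
row 0: Σ corner-gray over 8 cells = 3976  → 23.4245
row 1: Σ corner-gray over 8 cells = 4522  → 26.6412
row 2: Σ corner-gray over 8 cells = 4240  → 24.9798
row 3: Σ corner-gray over 8 cells = 4319  → 25.4452
row 4: Σ corner-gray over 8 cells = 4606  → 27.1361
row 5: Σ corner-gray over 8 cells = 4679  → 27.5662
row 6: Σ corner-gray over 8 cells = 4718  → 27.7959
row 7: Σ corner-gray over 8 cells = 3710  → 21.8573
row 8: Σ corner-gray over 8 cells = 3925  → 23.1240
row 9: Σ corner-gray over 8 cells = 4566  → 26.9004
row 10: Σ corner-gray over 8 cells = 3822  → 22.5172
Σ rows: total corner-gray = 47083  → 277.3878 mm³

277.388


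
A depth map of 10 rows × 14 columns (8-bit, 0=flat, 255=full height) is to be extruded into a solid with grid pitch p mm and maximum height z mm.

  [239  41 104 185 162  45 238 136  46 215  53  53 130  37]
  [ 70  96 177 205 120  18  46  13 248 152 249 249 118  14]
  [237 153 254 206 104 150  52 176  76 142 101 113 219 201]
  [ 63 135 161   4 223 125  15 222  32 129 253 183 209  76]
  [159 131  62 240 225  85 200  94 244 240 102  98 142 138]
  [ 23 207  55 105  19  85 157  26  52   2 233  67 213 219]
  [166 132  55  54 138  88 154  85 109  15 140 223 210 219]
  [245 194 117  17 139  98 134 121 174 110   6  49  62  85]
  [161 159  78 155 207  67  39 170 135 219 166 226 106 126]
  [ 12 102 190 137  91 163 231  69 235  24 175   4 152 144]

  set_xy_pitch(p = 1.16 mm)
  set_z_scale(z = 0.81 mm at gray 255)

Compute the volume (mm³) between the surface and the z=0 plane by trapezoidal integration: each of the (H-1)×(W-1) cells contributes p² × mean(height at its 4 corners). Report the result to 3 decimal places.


65.236

height_mm = gray/255 × 0.81; cell vol = 1.16² × mean(4 corners)
unit = 1.16² × 0.81 / (4×255) = 0.00106856 mm³ per gray-sum
row 0: Σ corner-gray over 13 cells = 6558  → 7.0076
row 1: Σ corner-gray over 13 cells = 7396  → 7.9031
row 2: Σ corner-gray over 13 cells = 7451  → 7.9619
row 3: Σ corner-gray over 13 cells = 7544  → 8.0613
row 4: Σ corner-gray over 13 cells = 6707  → 7.1669
row 5: Σ corner-gray over 13 cells = 5875  → 6.2778
row 6: Σ corner-gray over 13 cells = 5963  → 6.3719
row 7: Σ corner-gray over 13 cells = 6513  → 6.9596
row 8: Σ corner-gray over 13 cells = 7043  → 7.5259
Σ rows: total corner-gray = 61050  → 65.2359 mm³


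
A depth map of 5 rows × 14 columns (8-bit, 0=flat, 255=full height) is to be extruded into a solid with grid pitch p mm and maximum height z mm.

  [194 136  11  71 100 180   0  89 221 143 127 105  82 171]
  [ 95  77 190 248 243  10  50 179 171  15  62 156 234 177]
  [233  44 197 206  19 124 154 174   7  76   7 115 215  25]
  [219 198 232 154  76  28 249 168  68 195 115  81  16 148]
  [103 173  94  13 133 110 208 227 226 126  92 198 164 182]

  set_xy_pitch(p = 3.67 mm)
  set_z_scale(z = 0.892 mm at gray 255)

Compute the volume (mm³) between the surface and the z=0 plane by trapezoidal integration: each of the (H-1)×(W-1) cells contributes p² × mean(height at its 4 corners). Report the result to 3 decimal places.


314.656

height_mm = gray/255 × 0.892; cell vol = 3.67² × mean(4 corners)
unit = 3.67² × 0.892 / (4×255) = 0.0117787 mm³ per gray-sum
row 0: Σ corner-gray over 13 cells = 6437  → 75.8194
row 1: Σ corner-gray over 13 cells = 6476  → 76.2788
row 2: Σ corner-gray over 13 cells = 6461  → 76.1021
row 3: Σ corner-gray over 13 cells = 7340  → 86.4555
Σ rows: total corner-gray = 26714  → 314.6558 mm³


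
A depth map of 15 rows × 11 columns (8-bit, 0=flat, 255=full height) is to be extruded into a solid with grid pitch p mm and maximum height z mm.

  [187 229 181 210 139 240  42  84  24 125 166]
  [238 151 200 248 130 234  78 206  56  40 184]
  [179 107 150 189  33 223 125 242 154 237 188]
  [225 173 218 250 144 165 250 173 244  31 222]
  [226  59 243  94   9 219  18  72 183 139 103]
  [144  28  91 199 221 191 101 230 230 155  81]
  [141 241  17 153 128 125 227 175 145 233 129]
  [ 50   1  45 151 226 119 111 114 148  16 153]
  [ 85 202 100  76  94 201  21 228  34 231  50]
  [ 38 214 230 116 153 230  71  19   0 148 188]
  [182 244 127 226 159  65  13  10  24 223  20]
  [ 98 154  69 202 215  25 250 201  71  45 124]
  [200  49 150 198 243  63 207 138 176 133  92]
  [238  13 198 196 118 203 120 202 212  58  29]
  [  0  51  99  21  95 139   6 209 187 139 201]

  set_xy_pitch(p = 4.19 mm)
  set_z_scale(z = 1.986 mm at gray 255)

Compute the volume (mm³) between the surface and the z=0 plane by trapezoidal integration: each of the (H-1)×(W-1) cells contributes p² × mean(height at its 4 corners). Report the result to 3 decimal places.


2697.430

height_mm = gray/255 × 1.986; cell vol = 4.19² × mean(4 corners)
unit = 4.19² × 1.986 / (4×255) = 0.0341828 mm³ per gray-sum
row 0: Σ corner-gray over 10 cells = 6009  → 205.4042
row 1: Σ corner-gray over 10 cells = 6395  → 218.5987
row 2: Σ corner-gray over 10 cells = 7030  → 240.3048
row 3: Σ corner-gray over 10 cells = 6144  → 210.0189
row 4: Σ corner-gray over 10 cells = 5518  → 188.6205
row 5: Σ corner-gray over 10 cells = 6275  → 214.4968
row 6: Σ corner-gray over 10 cells = 5223  → 178.5366
row 7: Σ corner-gray over 10 cells = 4574  → 156.3519
row 8: Σ corner-gray over 10 cells = 5097  → 174.2295
row 9: Σ corner-gray over 10 cells = 4972  → 169.9567
row 10: Σ corner-gray over 10 cells = 5070  → 173.3066
row 11: Σ corner-gray over 10 cells = 5692  → 194.5683
row 12: Σ corner-gray over 10 cells = 5913  → 202.1227
row 13: Σ corner-gray over 10 cells = 5000  → 170.9138
Σ rows: total corner-gray = 78912  → 2697.4299 mm³


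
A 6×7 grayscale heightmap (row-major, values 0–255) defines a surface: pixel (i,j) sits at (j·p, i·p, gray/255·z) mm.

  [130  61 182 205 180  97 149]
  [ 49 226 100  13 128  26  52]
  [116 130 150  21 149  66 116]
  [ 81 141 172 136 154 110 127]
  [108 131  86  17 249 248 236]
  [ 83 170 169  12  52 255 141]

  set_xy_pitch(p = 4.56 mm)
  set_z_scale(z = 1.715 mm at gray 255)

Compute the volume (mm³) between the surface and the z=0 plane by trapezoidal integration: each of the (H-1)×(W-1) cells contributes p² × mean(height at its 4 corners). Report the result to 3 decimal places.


519.218

height_mm = gray/255 × 1.715; cell vol = 4.56² × mean(4 corners)
unit = 4.56² × 1.715 / (4×255) = 0.0349618 mm³ per gray-sum
row 0: Σ corner-gray over 6 cells = 2816  → 98.4524
row 1: Σ corner-gray over 6 cells = 2351  → 82.1952
row 2: Σ corner-gray over 6 cells = 2898  → 101.3193
row 3: Σ corner-gray over 6 cells = 3440  → 120.2686
row 4: Σ corner-gray over 6 cells = 3346  → 116.9821
Σ rows: total corner-gray = 14851  → 519.2175 mm³


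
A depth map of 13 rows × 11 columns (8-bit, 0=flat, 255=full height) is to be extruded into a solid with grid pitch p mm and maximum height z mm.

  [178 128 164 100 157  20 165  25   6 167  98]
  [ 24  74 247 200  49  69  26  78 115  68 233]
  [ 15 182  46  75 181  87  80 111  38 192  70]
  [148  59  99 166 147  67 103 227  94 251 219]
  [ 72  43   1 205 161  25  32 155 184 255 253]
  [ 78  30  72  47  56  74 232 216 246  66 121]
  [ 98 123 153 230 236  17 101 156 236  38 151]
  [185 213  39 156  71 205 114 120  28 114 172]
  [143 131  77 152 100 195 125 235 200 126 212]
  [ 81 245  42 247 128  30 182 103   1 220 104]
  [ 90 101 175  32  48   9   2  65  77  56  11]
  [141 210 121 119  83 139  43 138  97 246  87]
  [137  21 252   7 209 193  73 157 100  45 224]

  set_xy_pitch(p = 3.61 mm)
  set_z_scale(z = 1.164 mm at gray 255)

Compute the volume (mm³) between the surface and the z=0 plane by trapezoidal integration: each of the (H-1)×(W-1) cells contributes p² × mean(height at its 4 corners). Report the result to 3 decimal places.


855.954

height_mm = gray/255 × 1.164; cell vol = 3.61² × mean(4 corners)
unit = 3.61² × 1.164 / (4×255) = 0.0148719 mm³ per gray-sum
row 0: Σ corner-gray over 10 cells = 4249  → 63.1908
row 1: Σ corner-gray over 10 cells = 4178  → 62.1349
row 2: Σ corner-gray over 10 cells = 4862  → 72.3073
row 3: Σ corner-gray over 10 cells = 5240  → 77.9289
row 4: Σ corner-gray over 10 cells = 4724  → 70.2550
row 5: Σ corner-gray over 10 cells = 5106  → 75.9361
row 6: Σ corner-gray over 10 cells = 5306  → 78.9104
row 7: Σ corner-gray over 10 cells = 5514  → 82.0038
row 8: Σ corner-gray over 10 cells = 5618  → 83.5505
row 9: Σ corner-gray over 10 cells = 3812  → 56.6918
row 10: Σ corner-gray over 10 cells = 3851  → 57.2718
row 11: Σ corner-gray over 10 cells = 5095  → 75.7725
Σ rows: total corner-gray = 57555  → 855.9537 mm³


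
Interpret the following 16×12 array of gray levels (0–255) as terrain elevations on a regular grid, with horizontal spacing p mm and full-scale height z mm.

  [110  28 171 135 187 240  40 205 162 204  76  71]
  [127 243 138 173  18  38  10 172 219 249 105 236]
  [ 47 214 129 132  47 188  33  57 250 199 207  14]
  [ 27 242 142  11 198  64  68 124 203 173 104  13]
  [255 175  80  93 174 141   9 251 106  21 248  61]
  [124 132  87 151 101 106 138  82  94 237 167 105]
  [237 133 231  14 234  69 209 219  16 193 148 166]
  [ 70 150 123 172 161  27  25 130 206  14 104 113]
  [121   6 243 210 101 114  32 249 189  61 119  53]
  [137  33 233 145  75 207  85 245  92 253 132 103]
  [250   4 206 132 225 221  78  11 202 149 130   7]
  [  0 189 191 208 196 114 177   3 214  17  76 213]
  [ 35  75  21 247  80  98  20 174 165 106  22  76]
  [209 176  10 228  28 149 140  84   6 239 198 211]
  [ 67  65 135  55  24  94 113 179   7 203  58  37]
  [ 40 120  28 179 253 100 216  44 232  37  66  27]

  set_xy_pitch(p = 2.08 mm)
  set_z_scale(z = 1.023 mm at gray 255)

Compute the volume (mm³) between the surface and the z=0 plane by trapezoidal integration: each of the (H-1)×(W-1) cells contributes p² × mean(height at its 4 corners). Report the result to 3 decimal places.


365.658

height_mm = gray/255 × 1.023; cell vol = 2.08² × mean(4 corners)
unit = 2.08² × 1.023 / (4×255) = 0.00433912 mm³ per gray-sum
row 0: Σ corner-gray over 11 cells = 6170  → 26.7724
row 1: Σ corner-gray over 11 cells = 6066  → 26.3211
row 2: Σ corner-gray over 11 cells = 5671  → 24.6072
row 3: Σ corner-gray over 11 cells = 5610  → 24.3425
row 4: Σ corner-gray over 11 cells = 5731  → 24.8675
row 5: Σ corner-gray over 11 cells = 6154  → 26.7030
row 6: Σ corner-gray over 11 cells = 5742  → 24.9153
row 7: Σ corner-gray over 11 cells = 5229  → 22.6893
row 8: Σ corner-gray over 11 cells = 6062  → 26.3038
row 9: Σ corner-gray over 11 cells = 6213  → 26.9590
row 10: Σ corner-gray over 11 cells = 5956  → 25.8438
row 11: Σ corner-gray over 11 cells = 5110  → 22.1729
row 12: Σ corner-gray over 11 cells = 5063  → 21.9690
row 13: Σ corner-gray over 11 cells = 4906  → 21.2877
row 14: Σ corner-gray over 11 cells = 4587  → 19.9036
Σ rows: total corner-gray = 84270  → 365.6580 mm³


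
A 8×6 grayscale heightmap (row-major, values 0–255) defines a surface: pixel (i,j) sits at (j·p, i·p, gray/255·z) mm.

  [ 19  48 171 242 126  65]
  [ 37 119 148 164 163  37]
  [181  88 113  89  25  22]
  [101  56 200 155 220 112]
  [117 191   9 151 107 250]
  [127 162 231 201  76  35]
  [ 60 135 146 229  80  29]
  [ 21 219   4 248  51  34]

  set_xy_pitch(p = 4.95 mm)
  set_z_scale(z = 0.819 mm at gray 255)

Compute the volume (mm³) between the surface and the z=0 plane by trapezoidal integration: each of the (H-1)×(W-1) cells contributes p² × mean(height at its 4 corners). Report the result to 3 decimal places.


height_mm = gray/255 × 0.819; cell vol = 4.95² × mean(4 corners)
unit = 4.95² × 0.819 / (4×255) = 0.0196741 mm³ per gray-sum
row 0: Σ corner-gray over 5 cells = 2520  → 49.5786
row 1: Σ corner-gray over 5 cells = 2095  → 41.2172
row 2: Σ corner-gray over 5 cells = 2308  → 45.4077
row 3: Σ corner-gray over 5 cells = 2758  → 54.2611
row 4: Σ corner-gray over 5 cells = 2785  → 54.7923
row 5: Σ corner-gray over 5 cells = 2771  → 54.5168
row 6: Σ corner-gray over 5 cells = 2368  → 46.5882
Σ rows: total corner-gray = 17605  → 346.3619 mm³

346.362


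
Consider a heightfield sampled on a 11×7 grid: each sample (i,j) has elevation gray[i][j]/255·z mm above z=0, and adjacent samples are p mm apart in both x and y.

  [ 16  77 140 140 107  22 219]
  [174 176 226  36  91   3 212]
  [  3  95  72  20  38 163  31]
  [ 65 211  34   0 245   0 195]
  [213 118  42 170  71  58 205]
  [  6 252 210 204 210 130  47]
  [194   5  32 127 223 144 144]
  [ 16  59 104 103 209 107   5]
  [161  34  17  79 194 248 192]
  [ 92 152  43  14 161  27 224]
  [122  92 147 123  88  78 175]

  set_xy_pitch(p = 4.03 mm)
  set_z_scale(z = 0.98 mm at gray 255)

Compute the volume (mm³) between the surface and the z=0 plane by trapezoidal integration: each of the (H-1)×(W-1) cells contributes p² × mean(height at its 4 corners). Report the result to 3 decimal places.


height_mm = gray/255 × 0.98; cell vol = 4.03² × mean(4 corners)
unit = 4.03² × 0.98 / (4×255) = 0.015604 mm³ per gray-sum
row 0: Σ corner-gray over 6 cells = 2657  → 41.4598
row 1: Σ corner-gray over 6 cells = 2260  → 35.2650
row 2: Σ corner-gray over 6 cells = 2050  → 31.9882
row 3: Σ corner-gray over 6 cells = 2576  → 40.1959
row 4: Σ corner-gray over 6 cells = 3401  → 53.0692
row 5: Σ corner-gray over 6 cells = 3465  → 54.0679
row 6: Σ corner-gray over 6 cells = 2585  → 40.3363
row 7: Σ corner-gray over 6 cells = 2682  → 41.8499
row 8: Σ corner-gray over 6 cells = 2607  → 40.6796
row 9: Σ corner-gray over 6 cells = 2463  → 38.4327
Σ rows: total corner-gray = 26746  → 417.3446 mm³

417.345


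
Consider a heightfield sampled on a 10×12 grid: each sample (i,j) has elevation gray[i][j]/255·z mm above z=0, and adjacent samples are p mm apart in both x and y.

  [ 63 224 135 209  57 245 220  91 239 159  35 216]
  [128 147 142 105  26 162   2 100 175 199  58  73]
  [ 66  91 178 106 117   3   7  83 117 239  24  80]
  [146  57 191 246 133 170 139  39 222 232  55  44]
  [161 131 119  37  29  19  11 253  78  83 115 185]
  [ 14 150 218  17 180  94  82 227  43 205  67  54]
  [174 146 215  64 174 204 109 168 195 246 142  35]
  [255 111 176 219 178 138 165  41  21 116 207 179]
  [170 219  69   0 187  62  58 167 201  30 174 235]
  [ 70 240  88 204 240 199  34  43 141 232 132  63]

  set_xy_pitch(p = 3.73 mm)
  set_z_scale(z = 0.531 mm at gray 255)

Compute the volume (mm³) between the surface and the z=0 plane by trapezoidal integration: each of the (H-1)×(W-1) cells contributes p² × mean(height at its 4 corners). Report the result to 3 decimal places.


365.360

height_mm = gray/255 × 0.531; cell vol = 3.73² × mean(4 corners)
unit = 3.73² × 0.531 / (4×255) = 0.00724289 mm³ per gray-sum
row 0: Σ corner-gray over 11 cells = 5940  → 43.0228
row 1: Σ corner-gray over 11 cells = 4509  → 32.6582
row 2: Σ corner-gray over 11 cells = 5234  → 37.9093
row 3: Σ corner-gray over 11 cells = 5254  → 38.0542
row 4: Σ corner-gray over 11 cells = 4730  → 34.2589
row 5: Σ corner-gray over 11 cells = 6169  → 44.6814
row 6: Σ corner-gray over 11 cells = 6713  → 48.6215
row 7: Σ corner-gray over 11 cells = 5917  → 42.8562
row 8: Σ corner-gray over 11 cells = 5978  → 43.2980
Σ rows: total corner-gray = 50444  → 365.3604 mm³


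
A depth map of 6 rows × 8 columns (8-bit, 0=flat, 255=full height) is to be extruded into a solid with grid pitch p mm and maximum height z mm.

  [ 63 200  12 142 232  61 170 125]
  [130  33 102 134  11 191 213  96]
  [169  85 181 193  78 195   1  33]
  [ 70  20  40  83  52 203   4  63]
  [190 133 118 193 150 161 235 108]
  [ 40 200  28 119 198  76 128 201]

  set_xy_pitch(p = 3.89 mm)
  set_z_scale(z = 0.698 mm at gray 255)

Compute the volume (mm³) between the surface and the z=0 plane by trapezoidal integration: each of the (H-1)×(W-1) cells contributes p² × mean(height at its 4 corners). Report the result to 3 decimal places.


171.015

height_mm = gray/255 × 0.698; cell vol = 3.89² × mean(4 corners)
unit = 3.89² × 0.698 / (4×255) = 0.0103551 mm³ per gray-sum
row 0: Σ corner-gray over 7 cells = 3416  → 35.3730
row 1: Σ corner-gray over 7 cells = 3262  → 33.7783
row 2: Σ corner-gray over 7 cells = 2605  → 26.9750
row 3: Σ corner-gray over 7 cells = 3215  → 33.2917
row 4: Σ corner-gray over 7 cells = 4017  → 41.5965
Σ rows: total corner-gray = 16515  → 171.0145 mm³


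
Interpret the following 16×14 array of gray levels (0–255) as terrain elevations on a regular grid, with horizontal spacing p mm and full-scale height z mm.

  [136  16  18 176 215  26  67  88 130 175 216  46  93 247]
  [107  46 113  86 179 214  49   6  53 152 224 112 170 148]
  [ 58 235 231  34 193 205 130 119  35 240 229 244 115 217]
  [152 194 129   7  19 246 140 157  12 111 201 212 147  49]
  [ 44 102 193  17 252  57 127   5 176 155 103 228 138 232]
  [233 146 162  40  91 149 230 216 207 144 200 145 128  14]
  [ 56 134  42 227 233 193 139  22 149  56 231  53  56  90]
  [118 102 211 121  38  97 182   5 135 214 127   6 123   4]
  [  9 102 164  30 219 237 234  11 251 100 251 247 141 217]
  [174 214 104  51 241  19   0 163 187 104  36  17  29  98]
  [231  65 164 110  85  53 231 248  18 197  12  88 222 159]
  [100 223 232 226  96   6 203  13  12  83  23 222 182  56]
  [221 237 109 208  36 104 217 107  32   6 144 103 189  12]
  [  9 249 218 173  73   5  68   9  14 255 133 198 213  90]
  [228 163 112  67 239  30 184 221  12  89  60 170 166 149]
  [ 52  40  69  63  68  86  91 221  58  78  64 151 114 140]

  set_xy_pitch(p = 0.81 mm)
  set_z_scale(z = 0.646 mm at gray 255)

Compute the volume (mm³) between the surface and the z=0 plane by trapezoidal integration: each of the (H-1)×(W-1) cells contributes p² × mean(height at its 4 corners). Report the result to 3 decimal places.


height_mm = gray/255 × 0.646; cell vol = 0.81² × mean(4 corners)
unit = 0.81² × 0.646 / (4×255) = 0.00041553 mm³ per gray-sum
row 0: Σ corner-gray over 13 cells = 5978  → 2.4840
row 1: Σ corner-gray over 13 cells = 7358  → 3.0575
row 2: Σ corner-gray over 13 cells = 7646  → 3.1771
row 3: Σ corner-gray over 13 cells = 6733  → 2.7978
row 4: Σ corner-gray over 13 cells = 7345  → 3.0521
row 5: Σ corner-gray over 13 cells = 7179  → 2.9831
row 6: Σ corner-gray over 13 cells = 6060  → 2.5181
row 7: Σ corner-gray over 13 cells = 7044  → 2.9270
row 8: Σ corner-gray over 13 cells = 6802  → 2.8264
row 9: Σ corner-gray over 13 cells = 5978  → 2.4840
row 10: Σ corner-gray over 13 cells = 6574  → 2.7317
row 11: Σ corner-gray over 13 cells = 6415  → 2.6656
row 12: Σ corner-gray over 13 cells = 6532  → 2.7142
row 13: Σ corner-gray over 13 cells = 6718  → 2.7915
row 14: Σ corner-gray over 13 cells = 5801  → 2.4105
Σ rows: total corner-gray = 100163  → 41.6207 mm³

41.621


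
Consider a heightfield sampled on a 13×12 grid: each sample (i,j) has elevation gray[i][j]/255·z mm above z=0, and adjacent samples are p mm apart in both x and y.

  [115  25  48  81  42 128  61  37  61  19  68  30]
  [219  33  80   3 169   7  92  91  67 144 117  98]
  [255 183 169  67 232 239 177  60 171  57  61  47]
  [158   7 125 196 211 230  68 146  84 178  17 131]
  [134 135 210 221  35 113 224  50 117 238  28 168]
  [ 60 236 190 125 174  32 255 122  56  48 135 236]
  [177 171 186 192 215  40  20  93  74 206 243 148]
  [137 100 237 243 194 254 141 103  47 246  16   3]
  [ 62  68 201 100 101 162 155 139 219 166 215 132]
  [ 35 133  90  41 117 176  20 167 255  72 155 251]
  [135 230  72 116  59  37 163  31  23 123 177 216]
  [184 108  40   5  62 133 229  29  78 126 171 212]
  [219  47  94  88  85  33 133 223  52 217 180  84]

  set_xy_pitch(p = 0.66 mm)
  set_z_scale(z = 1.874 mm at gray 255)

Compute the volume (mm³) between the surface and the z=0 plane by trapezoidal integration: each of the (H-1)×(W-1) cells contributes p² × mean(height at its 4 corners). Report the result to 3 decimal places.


height_mm = gray/255 × 1.874; cell vol = 0.66² × mean(4 corners)
unit = 0.66² × 1.874 / (4×255) = 0.000800308 mm³ per gray-sum
row 0: Σ corner-gray over 11 cells = 3208  → 2.5674
row 1: Σ corner-gray over 11 cells = 5057  → 4.0472
row 2: Σ corner-gray over 11 cells = 5947  → 4.7594
row 3: Σ corner-gray over 11 cells = 5857  → 4.6874
row 4: Σ corner-gray over 11 cells = 6086  → 4.8707
row 5: Σ corner-gray over 11 cells = 6247  → 4.9995
row 6: Σ corner-gray over 11 cells = 6507  → 5.2076
row 7: Σ corner-gray over 11 cells = 6548  → 5.2404
row 8: Σ corner-gray over 11 cells = 5984  → 4.7890
row 9: Σ corner-gray over 11 cells = 5151  → 4.1224
row 10: Σ corner-gray over 11 cells = 4771  → 3.8183
row 11: Σ corner-gray over 11 cells = 4965  → 3.9735
Σ rows: total corner-gray = 66328  → 53.0828 mm³

53.083


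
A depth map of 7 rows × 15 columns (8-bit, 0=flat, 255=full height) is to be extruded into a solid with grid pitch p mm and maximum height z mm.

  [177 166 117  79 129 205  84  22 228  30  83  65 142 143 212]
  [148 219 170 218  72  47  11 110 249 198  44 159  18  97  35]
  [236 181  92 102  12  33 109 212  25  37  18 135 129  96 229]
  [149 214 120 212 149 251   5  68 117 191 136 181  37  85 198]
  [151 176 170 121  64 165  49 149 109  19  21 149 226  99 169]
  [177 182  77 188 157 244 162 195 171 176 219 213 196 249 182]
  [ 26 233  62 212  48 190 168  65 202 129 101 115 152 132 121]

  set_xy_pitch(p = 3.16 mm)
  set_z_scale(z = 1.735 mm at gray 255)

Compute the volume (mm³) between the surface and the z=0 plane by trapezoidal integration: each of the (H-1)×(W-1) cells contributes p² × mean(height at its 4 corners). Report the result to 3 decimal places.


height_mm = gray/255 × 1.735; cell vol = 3.16² × mean(4 corners)
unit = 3.16² × 1.735 / (4×255) = 0.0169853 mm³ per gray-sum
row 0: Σ corner-gray over 14 cells = 6782  → 115.1944
row 1: Σ corner-gray over 14 cells = 6234  → 105.8864
row 2: Σ corner-gray over 14 cells = 6706  → 113.9035
row 3: Σ corner-gray over 14 cells = 7233  → 122.8547
row 4: Σ corner-gray over 14 cells = 8571  → 145.5811
row 5: Σ corner-gray over 14 cells = 8982  → 152.5621
Σ rows: total corner-gray = 44508  → 755.9822 mm³

755.982


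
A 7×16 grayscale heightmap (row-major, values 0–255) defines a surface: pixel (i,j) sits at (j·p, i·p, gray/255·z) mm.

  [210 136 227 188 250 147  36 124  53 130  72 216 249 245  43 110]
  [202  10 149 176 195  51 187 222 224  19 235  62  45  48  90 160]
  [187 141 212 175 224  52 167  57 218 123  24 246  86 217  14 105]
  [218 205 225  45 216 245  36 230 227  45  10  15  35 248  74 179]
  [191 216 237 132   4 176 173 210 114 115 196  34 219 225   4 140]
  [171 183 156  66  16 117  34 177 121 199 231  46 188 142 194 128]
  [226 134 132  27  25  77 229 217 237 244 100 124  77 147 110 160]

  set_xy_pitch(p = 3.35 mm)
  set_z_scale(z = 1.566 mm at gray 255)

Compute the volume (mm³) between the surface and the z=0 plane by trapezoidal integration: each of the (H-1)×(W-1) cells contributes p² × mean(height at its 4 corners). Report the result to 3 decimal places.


859.080

height_mm = gray/255 × 1.566; cell vol = 3.35² × mean(4 corners)
unit = 3.35² × 1.566 / (4×255) = 0.0172298 mm³ per gray-sum
row 0: Σ corner-gray over 15 cells = 8340  → 143.6969
row 1: Σ corner-gray over 15 cells = 7992  → 137.7009
row 2: Σ corner-gray over 15 cells = 8313  → 143.2316
row 3: Σ corner-gray over 15 cells = 8550  → 147.3151
row 4: Σ corner-gray over 15 cells = 8480  → 146.1090
row 5: Σ corner-gray over 15 cells = 8185  → 141.0262
Σ rows: total corner-gray = 49860  → 859.0797 mm³
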